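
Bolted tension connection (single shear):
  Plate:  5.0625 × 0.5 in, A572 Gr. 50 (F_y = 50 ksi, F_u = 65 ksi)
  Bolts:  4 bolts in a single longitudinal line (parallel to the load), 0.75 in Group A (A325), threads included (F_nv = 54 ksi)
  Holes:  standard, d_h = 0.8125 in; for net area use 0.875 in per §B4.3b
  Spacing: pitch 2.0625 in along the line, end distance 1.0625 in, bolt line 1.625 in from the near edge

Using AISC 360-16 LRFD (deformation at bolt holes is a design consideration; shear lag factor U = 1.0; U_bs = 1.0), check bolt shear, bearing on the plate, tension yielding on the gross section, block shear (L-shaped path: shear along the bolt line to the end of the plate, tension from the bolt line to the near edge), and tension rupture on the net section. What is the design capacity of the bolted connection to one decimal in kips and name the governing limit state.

Bolt shear: A_b = π(0.75)²/4 = 0.44179 in². φR_n = 0.75 × 54 × 0.44179 × 4 × 1 = 71.6 kips.
Bearing (0.5 in plate, F_u = 65 ksi): end bolts L_c = 1.0625 − 0.8125/2 = 0.65625, R_n = min(1.2×0.65625×0.5×65, 2.4×0.75×0.5×65) = 25.594 kips/bolt; interior L_c = 2.0625 − 0.8125 = 1.25, R_n = 48.75 kips/bolt. φR_n = 0.75 × (1×25.594 + 3×48.75) = 128.9 kips.
Tension yield (gross): A_g = 5.0625×0.5 = 2.5313 in². φR_n = 0.90 × 50 × 2.5313 = 113.9 kips.
Block shear: shear path 1×[1.0625+3×2.0625] = 1×7.25 in, A_gv = 3.625, A_nv = 1×(7.25 − 3.5×0.875)×0.5 = 2.0938 in²; tension to near edge: (1.625 − 0.5×0.875)×0.5 = 0.59375 in². R_n = min(0.6×65×2.0938, 0.6×50×3.625) + 1.0×65×0.59375 = min(81.658, 108.75) + 38.594 = 120.25 kips. φR_n = 0.75 × 120.25 = 90.2 kips.
Tension rupture (net): A_n = (5.0625 − 1×0.875)×0.5 = 2.0938 in² (U = 1.0, A_e = A_n). φR_n = 0.75 × 65 × 2.0938 = 102.1 kips.
Governing: min(71.6, 128.9, 113.9, 90.2, 102.1) = 71.6 kips → bolt shear.

71.6 kips (bolt shear governs)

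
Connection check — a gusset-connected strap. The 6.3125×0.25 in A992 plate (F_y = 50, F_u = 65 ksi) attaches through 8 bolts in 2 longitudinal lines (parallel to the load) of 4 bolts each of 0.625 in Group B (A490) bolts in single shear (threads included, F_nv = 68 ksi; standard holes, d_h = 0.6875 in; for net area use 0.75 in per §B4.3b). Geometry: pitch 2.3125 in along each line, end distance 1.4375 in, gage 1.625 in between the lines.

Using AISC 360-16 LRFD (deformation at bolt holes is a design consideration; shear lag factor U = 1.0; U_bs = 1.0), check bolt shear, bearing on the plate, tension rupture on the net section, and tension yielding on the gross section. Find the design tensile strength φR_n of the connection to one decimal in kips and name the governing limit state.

Bolt shear: A_b = π(0.625)²/4 = 0.3068 in². φR_n = 0.75 × 68 × 0.3068 × 8 × 1 = 125.2 kips.
Bearing (0.25 in plate, F_u = 65 ksi): end bolts L_c = 1.4375 − 0.6875/2 = 1.09375, R_n = min(1.2×1.09375×0.25×65, 2.4×0.625×0.25×65) = 21.328 kips/bolt; interior L_c = 2.3125 − 0.6875 = 1.625, R_n = 24.375 kips/bolt. φR_n = 0.75 × (2×21.328 + 6×24.375) = 141.7 kips.
Tension rupture (net): A_n = (6.3125 − 2×0.75)×0.25 = 1.2031 in² (U = 1.0, A_e = A_n). φR_n = 0.75 × 65 × 1.2031 = 58.7 kips.
Tension yield (gross): A_g = 6.3125×0.25 = 1.5781 in². φR_n = 0.90 × 50 × 1.5781 = 71.0 kips.
Governing: min(125.2, 141.7, 58.7, 71.0) = 58.7 kips → net-section rupture.

58.7 kips (net-section rupture governs)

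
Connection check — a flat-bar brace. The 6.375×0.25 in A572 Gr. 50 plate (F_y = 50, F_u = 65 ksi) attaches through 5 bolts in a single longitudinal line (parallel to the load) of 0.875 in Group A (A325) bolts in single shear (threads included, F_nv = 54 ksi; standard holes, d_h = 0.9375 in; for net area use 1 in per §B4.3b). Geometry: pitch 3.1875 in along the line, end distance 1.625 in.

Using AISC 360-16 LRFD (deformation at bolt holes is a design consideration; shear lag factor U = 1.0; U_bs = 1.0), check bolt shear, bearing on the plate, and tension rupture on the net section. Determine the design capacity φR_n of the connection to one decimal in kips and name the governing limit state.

Bolt shear: A_b = π(0.875)²/4 = 0.60132 in². φR_n = 0.75 × 54 × 0.60132 × 5 × 1 = 121.8 kips.
Bearing (0.25 in plate, F_u = 65 ksi): end bolts L_c = 1.625 − 0.9375/2 = 1.15625, R_n = min(1.2×1.15625×0.25×65, 2.4×0.875×0.25×65) = 22.547 kips/bolt; interior L_c = 3.1875 − 0.9375 = 2.25, R_n = 34.125 kips/bolt. φR_n = 0.75 × (1×22.547 + 4×34.125) = 119.3 kips.
Tension rupture (net): A_n = (6.375 − 1×1)×0.25 = 1.3438 in² (U = 1.0, A_e = A_n). φR_n = 0.75 × 65 × 1.3438 = 65.5 kips.
Governing: min(121.8, 119.3, 65.5) = 65.5 kips → net-section rupture.

65.5 kips (net-section rupture governs)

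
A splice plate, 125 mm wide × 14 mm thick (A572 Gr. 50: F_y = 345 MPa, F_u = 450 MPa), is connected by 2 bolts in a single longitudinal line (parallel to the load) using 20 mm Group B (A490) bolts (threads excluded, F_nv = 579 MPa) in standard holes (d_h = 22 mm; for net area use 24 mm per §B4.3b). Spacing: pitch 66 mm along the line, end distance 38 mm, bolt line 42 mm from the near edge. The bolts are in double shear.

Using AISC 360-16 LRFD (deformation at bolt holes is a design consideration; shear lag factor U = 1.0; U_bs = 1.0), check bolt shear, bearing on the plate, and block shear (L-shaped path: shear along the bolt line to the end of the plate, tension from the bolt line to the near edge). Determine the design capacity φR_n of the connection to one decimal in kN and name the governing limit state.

Bolt shear: A_b = π(20)²/4 = 314.16 mm². φR_n = 0.75 × 579 × 314.16 × 2 × 2 = 545.7 kN.
Bearing (14 mm plate, F_u = 450 MPa): end bolts L_c = 38 − 22/2 = 27, R_n = min(1.2×27×14×450, 2.4×20×14×450) = 204.12 kN/bolt; interior L_c = 66 − 22 = 44, R_n = 302.4 kN/bolt. φR_n = 0.75 × (1×204.12 + 1×302.4) = 379.9 kN.
Block shear: shear path 1×[38+1×66] = 1×104 mm, A_gv = 1456, A_nv = 1×(104 − 1.5×24)×14 = 952 mm²; tension to near edge: (42 − 0.5×24)×14 = 420 mm². R_n = min(0.6×450×952, 0.6×345×1456) + 1.0×450×420 = min(257.04, 301.39) + 189 = 446.04 kN. φR_n = 0.75 × 446.04 = 334.5 kN.
Governing: min(545.7, 379.9, 334.5) = 334.5 kN → block shear.

334.5 kN (block shear governs)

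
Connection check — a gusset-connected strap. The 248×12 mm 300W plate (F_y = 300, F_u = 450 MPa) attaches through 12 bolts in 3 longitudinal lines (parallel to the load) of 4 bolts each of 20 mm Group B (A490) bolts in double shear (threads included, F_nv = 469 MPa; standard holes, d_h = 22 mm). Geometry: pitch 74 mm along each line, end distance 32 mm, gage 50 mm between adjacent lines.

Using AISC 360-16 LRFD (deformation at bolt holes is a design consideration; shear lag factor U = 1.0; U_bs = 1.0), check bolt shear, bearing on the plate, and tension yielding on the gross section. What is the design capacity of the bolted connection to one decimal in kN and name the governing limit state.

803.5 kN (gross-section yield governs)

Bolt shear: A_b = π(20)²/4 = 314.16 mm². φR_n = 0.75 × 469 × 314.16 × 12 × 2 = 2652.1 kN.
Bearing (12 mm plate, F_u = 450 MPa): end bolts L_c = 32 − 22/2 = 21, R_n = min(1.2×21×12×450, 2.4×20×12×450) = 136.08 kN/bolt; interior L_c = 74 − 22 = 52, R_n = 259.2 kN/bolt. φR_n = 0.75 × (3×136.08 + 9×259.2) = 2055.8 kN.
Tension yield (gross): A_g = 248×12 = 2976 mm². φR_n = 0.90 × 300 × 2976 = 803.5 kN.
Governing: min(2652.1, 2055.8, 803.5) = 803.5 kN → gross-section yield.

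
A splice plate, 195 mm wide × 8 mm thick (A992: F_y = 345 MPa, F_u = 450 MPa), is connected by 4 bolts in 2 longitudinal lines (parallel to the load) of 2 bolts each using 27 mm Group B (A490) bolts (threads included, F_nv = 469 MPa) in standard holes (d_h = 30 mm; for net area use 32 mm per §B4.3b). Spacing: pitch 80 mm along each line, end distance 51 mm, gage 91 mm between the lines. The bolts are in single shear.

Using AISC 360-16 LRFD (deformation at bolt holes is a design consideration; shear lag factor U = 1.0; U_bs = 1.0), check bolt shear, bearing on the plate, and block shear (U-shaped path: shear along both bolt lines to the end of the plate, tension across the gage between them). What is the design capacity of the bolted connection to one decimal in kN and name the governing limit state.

Bolt shear: A_b = π(27)²/4 = 572.56 mm². φR_n = 0.75 × 469 × 572.56 × 4 × 1 = 805.6 kN.
Bearing (8 mm plate, F_u = 450 MPa): end bolts L_c = 51 − 30/2 = 36, R_n = min(1.2×36×8×450, 2.4×27×8×450) = 155.52 kN/bolt; interior L_c = 80 − 30 = 50, R_n = 216 kN/bolt. φR_n = 0.75 × (2×155.52 + 2×216) = 557.3 kN.
Block shear: shear path 2×[51+1×80] = 2×131 mm, A_gv = 2096, A_nv = 2×(131 − 1.5×32)×8 = 1328 mm²; tension across gage: (91 − 1×32)×8 = 472 mm². R_n = min(0.6×450×1328, 0.6×345×2096) + 1.0×450×472 = min(358.56, 433.87) + 212.4 = 570.96 kN. φR_n = 0.75 × 570.96 = 428.2 kN.
Governing: min(805.6, 557.3, 428.2) = 428.2 kN → block shear.

428.2 kN (block shear governs)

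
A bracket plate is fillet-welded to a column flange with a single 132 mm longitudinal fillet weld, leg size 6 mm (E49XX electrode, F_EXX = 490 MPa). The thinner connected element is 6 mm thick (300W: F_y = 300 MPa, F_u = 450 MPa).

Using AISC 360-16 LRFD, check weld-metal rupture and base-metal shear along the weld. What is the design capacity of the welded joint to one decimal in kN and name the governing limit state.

Weld metal: throat = 0.707×6 = 4.242 mm, L = 132 mm. φR_n = 0.75 × 0.6 × 490 × 4.242 × 132 = 123.5 kN.
Base metal shear (6 mm plate): yield φR_n = 1.0×0.6×300×6×132 = 142.6 kN; rupture φR_n = 0.75×0.6×450×6×132 = 160.4 kN; take 142.6 kN (yield).
Governing: min(123.5, 142.6) = 123.5 kN → weld metal.

123.5 kN (weld metal governs)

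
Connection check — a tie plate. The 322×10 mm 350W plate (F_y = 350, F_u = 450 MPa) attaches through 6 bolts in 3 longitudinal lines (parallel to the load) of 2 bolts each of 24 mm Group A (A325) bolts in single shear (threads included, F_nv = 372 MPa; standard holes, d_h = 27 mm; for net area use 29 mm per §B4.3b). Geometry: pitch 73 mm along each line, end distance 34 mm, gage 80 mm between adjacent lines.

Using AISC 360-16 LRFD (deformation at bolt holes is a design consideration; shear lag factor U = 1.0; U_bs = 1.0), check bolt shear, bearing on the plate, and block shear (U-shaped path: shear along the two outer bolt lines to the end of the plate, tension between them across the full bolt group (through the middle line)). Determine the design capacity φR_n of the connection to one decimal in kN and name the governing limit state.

601.4 kN (block shear governs)

Bolt shear: A_b = π(24)²/4 = 452.39 mm². φR_n = 0.75 × 372 × 452.39 × 6 × 1 = 757.3 kN.
Bearing (10 mm plate, F_u = 450 MPa): end bolts L_c = 34 − 27/2 = 20.5, R_n = min(1.2×20.5×10×450, 2.4×24×10×450) = 110.7 kN/bolt; interior L_c = 73 − 27 = 46, R_n = 248.4 kN/bolt. φR_n = 0.75 × (3×110.7 + 3×248.4) = 808.0 kN.
Block shear: shear path 2×[34+1×73] = 2×107 mm, A_gv = 2140, A_nv = 2×(107 − 1.5×29)×10 = 1270 mm²; tension across gage: (160 − 2×29)×10 = 1020 mm². R_n = min(0.6×450×1270, 0.6×350×2140) + 1.0×450×1020 = min(342.9, 449.4) + 459 = 801.9 kN. φR_n = 0.75 × 801.9 = 601.4 kN.
Governing: min(757.3, 808.0, 601.4) = 601.4 kN → block shear.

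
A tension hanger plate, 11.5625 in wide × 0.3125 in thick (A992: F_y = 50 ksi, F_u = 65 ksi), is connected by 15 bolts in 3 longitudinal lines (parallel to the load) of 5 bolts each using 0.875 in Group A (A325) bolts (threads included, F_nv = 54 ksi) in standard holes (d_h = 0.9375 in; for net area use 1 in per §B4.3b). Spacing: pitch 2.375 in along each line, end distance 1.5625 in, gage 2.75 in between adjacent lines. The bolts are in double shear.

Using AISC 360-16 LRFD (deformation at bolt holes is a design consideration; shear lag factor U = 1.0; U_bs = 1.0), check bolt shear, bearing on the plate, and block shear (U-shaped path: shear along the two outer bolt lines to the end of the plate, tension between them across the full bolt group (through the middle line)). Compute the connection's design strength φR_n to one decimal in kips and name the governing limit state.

173.3 kips (block shear governs)

Bolt shear: A_b = π(0.875)²/4 = 0.60132 in². φR_n = 0.75 × 54 × 0.60132 × 15 × 2 = 730.6 kips.
Bearing (0.3125 in plate, F_u = 65 ksi): end bolts L_c = 1.5625 − 0.9375/2 = 1.09375, R_n = min(1.2×1.09375×0.3125×65, 2.4×0.875×0.3125×65) = 26.66 kips/bolt; interior L_c = 2.375 − 0.9375 = 1.4375, R_n = 35.039 kips/bolt. φR_n = 0.75 × (3×26.66 + 12×35.039) = 375.3 kips.
Block shear: shear path 2×[1.5625+4×2.375] = 2×11.0625 in, A_gv = 6.9141, A_nv = 2×(11.0625 − 4.5×1)×0.3125 = 4.1016 in²; tension across gage: (5.5 − 2×1)×0.3125 = 1.0938 in². R_n = min(0.6×65×4.1016, 0.6×50×6.9141) + 1.0×65×1.0938 = min(159.96, 207.42) + 71.097 = 231.06 kips. φR_n = 0.75 × 231.06 = 173.3 kips.
Governing: min(730.6, 375.3, 173.3) = 173.3 kips → block shear.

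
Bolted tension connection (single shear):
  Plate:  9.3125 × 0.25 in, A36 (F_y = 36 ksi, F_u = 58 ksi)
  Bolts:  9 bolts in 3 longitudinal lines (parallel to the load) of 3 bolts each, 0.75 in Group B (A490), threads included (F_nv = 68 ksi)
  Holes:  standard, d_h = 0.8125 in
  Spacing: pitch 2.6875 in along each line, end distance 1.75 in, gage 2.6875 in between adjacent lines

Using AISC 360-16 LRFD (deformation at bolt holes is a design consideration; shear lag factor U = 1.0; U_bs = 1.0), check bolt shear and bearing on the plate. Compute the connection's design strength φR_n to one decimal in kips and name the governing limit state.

Bolt shear: A_b = π(0.75)²/4 = 0.44179 in². φR_n = 0.75 × 68 × 0.44179 × 9 × 1 = 202.8 kips.
Bearing (0.25 in plate, F_u = 58 ksi): end bolts L_c = 1.75 − 0.8125/2 = 1.34375, R_n = min(1.2×1.34375×0.25×58, 2.4×0.75×0.25×58) = 23.381 kips/bolt; interior L_c = 2.6875 − 0.8125 = 1.875, R_n = 26.1 kips/bolt. φR_n = 0.75 × (3×23.381 + 6×26.1) = 170.1 kips.
Governing: min(202.8, 170.1) = 170.1 kips → bearing.

170.1 kips (bearing governs)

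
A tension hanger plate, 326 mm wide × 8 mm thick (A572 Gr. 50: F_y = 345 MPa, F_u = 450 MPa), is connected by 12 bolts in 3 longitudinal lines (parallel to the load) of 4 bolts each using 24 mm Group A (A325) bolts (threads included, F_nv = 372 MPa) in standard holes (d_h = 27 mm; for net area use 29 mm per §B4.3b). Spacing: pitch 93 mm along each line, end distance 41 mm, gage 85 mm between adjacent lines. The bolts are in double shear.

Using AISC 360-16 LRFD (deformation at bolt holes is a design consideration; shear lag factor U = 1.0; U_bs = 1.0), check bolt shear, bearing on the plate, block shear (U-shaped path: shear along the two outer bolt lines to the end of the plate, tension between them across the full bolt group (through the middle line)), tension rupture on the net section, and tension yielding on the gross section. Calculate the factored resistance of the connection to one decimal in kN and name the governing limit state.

645.3 kN (net-section rupture governs)

Bolt shear: A_b = π(24)²/4 = 452.39 mm². φR_n = 0.75 × 372 × 452.39 × 12 × 2 = 3029.2 kN.
Bearing (8 mm plate, F_u = 450 MPa): end bolts L_c = 41 − 27/2 = 27.5, R_n = min(1.2×27.5×8×450, 2.4×24×8×450) = 118.8 kN/bolt; interior L_c = 93 − 27 = 66, R_n = 207.36 kN/bolt. φR_n = 0.75 × (3×118.8 + 9×207.36) = 1667.0 kN.
Block shear: shear path 2×[41+3×93] = 2×320 mm, A_gv = 5120, A_nv = 2×(320 − 3.5×29)×8 = 3496 mm²; tension across gage: (170 − 2×29)×8 = 896 mm². R_n = min(0.6×450×3496, 0.6×345×5120) + 1.0×450×896 = min(943.92, 1059.8) + 403.2 = 1347.1 kN. φR_n = 0.75 × 1347.1 = 1010.3 kN.
Tension rupture (net): A_n = (326 − 3×29)×8 = 1912 mm² (U = 1.0, A_e = A_n). φR_n = 0.75 × 450 × 1912 = 645.3 kN.
Tension yield (gross): A_g = 326×8 = 2608 mm². φR_n = 0.90 × 345 × 2608 = 809.8 kN.
Governing: min(3029.2, 1667.0, 1010.3, 645.3, 809.8) = 645.3 kN → net-section rupture.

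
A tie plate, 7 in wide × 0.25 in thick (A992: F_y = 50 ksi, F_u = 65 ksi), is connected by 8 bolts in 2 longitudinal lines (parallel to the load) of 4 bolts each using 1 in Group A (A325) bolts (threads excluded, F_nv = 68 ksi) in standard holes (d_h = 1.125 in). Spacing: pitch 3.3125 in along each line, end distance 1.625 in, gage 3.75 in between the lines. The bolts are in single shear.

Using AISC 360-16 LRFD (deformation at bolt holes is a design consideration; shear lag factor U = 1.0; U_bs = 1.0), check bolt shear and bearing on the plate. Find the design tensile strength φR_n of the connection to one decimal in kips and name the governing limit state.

Bolt shear: A_b = π(1)²/4 = 0.7854 in². φR_n = 0.75 × 68 × 0.7854 × 8 × 1 = 320.4 kips.
Bearing (0.25 in plate, F_u = 65 ksi): end bolts L_c = 1.625 − 1.125/2 = 1.0625, R_n = min(1.2×1.0625×0.25×65, 2.4×1×0.25×65) = 20.719 kips/bolt; interior L_c = 3.3125 − 1.125 = 2.1875, R_n = 39 kips/bolt. φR_n = 0.75 × (2×20.719 + 6×39) = 206.6 kips.
Governing: min(320.4, 206.6) = 206.6 kips → bearing.

206.6 kips (bearing governs)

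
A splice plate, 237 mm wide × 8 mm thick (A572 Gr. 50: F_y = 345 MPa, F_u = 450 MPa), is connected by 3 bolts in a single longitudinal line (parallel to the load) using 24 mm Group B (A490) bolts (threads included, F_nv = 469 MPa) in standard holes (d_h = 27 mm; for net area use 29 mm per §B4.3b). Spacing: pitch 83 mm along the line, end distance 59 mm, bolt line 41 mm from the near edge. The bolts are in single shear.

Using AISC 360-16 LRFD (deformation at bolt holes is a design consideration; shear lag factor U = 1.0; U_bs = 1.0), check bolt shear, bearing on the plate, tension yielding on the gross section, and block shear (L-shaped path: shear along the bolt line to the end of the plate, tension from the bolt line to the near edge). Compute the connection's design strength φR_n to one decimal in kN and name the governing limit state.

318.6 kN (block shear governs)

Bolt shear: A_b = π(24)²/4 = 452.39 mm². φR_n = 0.75 × 469 × 452.39 × 3 × 1 = 477.4 kN.
Bearing (8 mm plate, F_u = 450 MPa): end bolts L_c = 59 − 27/2 = 45.5, R_n = min(1.2×45.5×8×450, 2.4×24×8×450) = 196.56 kN/bolt; interior L_c = 83 − 27 = 56, R_n = 207.36 kN/bolt. φR_n = 0.75 × (1×196.56 + 2×207.36) = 458.5 kN.
Tension yield (gross): A_g = 237×8 = 1896 mm². φR_n = 0.90 × 345 × 1896 = 588.7 kN.
Block shear: shear path 1×[59+2×83] = 1×225 mm, A_gv = 1800, A_nv = 1×(225 − 2.5×29)×8 = 1220 mm²; tension to near edge: (41 − 0.5×29)×8 = 212 mm². R_n = min(0.6×450×1220, 0.6×345×1800) + 1.0×450×212 = min(329.4, 372.6) + 95.4 = 424.8 kN. φR_n = 0.75 × 424.8 = 318.6 kN.
Governing: min(477.4, 458.5, 588.7, 318.6) = 318.6 kN → block shear.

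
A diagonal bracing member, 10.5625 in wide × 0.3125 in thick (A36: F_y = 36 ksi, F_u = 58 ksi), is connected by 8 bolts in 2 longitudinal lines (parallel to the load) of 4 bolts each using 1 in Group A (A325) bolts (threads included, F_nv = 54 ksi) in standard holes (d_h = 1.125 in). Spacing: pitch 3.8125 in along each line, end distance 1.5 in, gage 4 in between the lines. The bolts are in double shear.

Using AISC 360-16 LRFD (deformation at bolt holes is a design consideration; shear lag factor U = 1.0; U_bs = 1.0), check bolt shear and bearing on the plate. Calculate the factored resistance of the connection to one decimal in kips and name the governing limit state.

Bolt shear: A_b = π(1)²/4 = 0.7854 in². φR_n = 0.75 × 54 × 0.7854 × 8 × 2 = 508.9 kips.
Bearing (0.3125 in plate, F_u = 58 ksi): end bolts L_c = 1.5 − 1.125/2 = 0.9375, R_n = min(1.2×0.9375×0.3125×58, 2.4×1×0.3125×58) = 20.391 kips/bolt; interior L_c = 3.8125 − 1.125 = 2.6875, R_n = 43.5 kips/bolt. φR_n = 0.75 × (2×20.391 + 6×43.5) = 226.3 kips.
Governing: min(508.9, 226.3) = 226.3 kips → bearing.

226.3 kips (bearing governs)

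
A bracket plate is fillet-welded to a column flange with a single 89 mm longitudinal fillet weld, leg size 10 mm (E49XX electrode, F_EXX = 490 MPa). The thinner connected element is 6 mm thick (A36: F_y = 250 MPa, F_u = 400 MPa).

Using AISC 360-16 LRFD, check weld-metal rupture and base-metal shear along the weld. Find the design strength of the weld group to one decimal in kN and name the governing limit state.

Weld metal: throat = 0.707×10 = 7.07 mm, L = 89 mm. φR_n = 0.75 × 0.6 × 490 × 7.07 × 89 = 138.7 kN.
Base metal shear (6 mm plate): yield φR_n = 1.0×0.6×250×6×89 = 80.1 kN; rupture φR_n = 0.75×0.6×400×6×89 = 96.1 kN; take 80.1 kN (yield).
Governing: min(138.7, 80.1) = 80.1 kN → base-metal shear.

80.1 kN (base-metal shear governs)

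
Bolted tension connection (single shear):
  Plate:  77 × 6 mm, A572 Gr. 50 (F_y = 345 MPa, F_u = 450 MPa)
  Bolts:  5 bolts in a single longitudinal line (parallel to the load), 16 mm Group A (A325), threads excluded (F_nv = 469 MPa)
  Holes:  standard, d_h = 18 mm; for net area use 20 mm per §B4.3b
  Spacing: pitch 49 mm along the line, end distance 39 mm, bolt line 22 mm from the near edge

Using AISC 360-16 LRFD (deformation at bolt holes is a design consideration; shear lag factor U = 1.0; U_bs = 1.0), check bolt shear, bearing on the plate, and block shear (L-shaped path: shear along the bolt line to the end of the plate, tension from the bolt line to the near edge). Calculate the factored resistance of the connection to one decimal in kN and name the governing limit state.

200.5 kN (block shear governs)

Bolt shear: A_b = π(16)²/4 = 201.06 mm². φR_n = 0.75 × 469 × 201.06 × 5 × 1 = 353.6 kN.
Bearing (6 mm plate, F_u = 450 MPa): end bolts L_c = 39 − 18/2 = 30, R_n = min(1.2×30×6×450, 2.4×16×6×450) = 97.2 kN/bolt; interior L_c = 49 − 18 = 31, R_n = 100.44 kN/bolt. φR_n = 0.75 × (1×97.2 + 4×100.44) = 374.2 kN.
Block shear: shear path 1×[39+4×49] = 1×235 mm, A_gv = 1410, A_nv = 1×(235 − 4.5×20)×6 = 870 mm²; tension to near edge: (22 − 0.5×20)×6 = 72 mm². R_n = min(0.6×450×870, 0.6×345×1410) + 1.0×450×72 = min(234.9, 291.87) + 32.4 = 267.3 kN. φR_n = 0.75 × 267.3 = 200.5 kN.
Governing: min(353.6, 374.2, 200.5) = 200.5 kN → block shear.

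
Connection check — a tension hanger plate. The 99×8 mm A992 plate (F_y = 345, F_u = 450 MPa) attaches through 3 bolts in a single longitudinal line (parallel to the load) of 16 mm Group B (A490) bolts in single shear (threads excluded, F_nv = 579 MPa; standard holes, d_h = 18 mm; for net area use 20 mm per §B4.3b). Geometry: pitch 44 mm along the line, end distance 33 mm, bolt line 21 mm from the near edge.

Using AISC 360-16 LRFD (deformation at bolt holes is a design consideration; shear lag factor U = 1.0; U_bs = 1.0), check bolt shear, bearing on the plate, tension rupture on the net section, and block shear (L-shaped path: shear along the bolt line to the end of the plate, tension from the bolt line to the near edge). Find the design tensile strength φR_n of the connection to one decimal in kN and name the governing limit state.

144.7 kN (block shear governs)

Bolt shear: A_b = π(16)²/4 = 201.06 mm². φR_n = 0.75 × 579 × 201.06 × 3 × 1 = 261.9 kN.
Bearing (8 mm plate, F_u = 450 MPa): end bolts L_c = 33 − 18/2 = 24, R_n = min(1.2×24×8×450, 2.4×16×8×450) = 103.68 kN/bolt; interior L_c = 44 − 18 = 26, R_n = 112.32 kN/bolt. φR_n = 0.75 × (1×103.68 + 2×112.32) = 246.2 kN.
Tension rupture (net): A_n = (99 − 1×20)×8 = 632 mm² (U = 1.0, A_e = A_n). φR_n = 0.75 × 450 × 632 = 213.3 kN.
Block shear: shear path 1×[33+2×44] = 1×121 mm, A_gv = 968, A_nv = 1×(121 − 2.5×20)×8 = 568 mm²; tension to near edge: (21 − 0.5×20)×8 = 88 mm². R_n = min(0.6×450×568, 0.6×345×968) + 1.0×450×88 = min(153.36, 200.38) + 39.6 = 192.96 kN. φR_n = 0.75 × 192.96 = 144.7 kN.
Governing: min(261.9, 246.2, 213.3, 144.7) = 144.7 kN → block shear.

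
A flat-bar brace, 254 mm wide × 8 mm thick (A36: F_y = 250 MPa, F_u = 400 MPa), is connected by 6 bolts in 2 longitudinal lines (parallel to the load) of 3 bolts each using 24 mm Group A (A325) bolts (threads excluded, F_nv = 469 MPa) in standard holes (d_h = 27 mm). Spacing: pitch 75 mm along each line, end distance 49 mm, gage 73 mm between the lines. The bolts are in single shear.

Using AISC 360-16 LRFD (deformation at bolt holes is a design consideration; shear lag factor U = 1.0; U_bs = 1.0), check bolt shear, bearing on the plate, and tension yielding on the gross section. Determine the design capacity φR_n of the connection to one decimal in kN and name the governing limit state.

457.2 kN (gross-section yield governs)

Bolt shear: A_b = π(24)²/4 = 452.39 mm². φR_n = 0.75 × 469 × 452.39 × 6 × 1 = 954.8 kN.
Bearing (8 mm plate, F_u = 400 MPa): end bolts L_c = 49 − 27/2 = 35.5, R_n = min(1.2×35.5×8×400, 2.4×24×8×400) = 136.32 kN/bolt; interior L_c = 75 − 27 = 48, R_n = 184.32 kN/bolt. φR_n = 0.75 × (2×136.32 + 4×184.32) = 757.4 kN.
Tension yield (gross): A_g = 254×8 = 2032 mm². φR_n = 0.90 × 250 × 2032 = 457.2 kN.
Governing: min(954.8, 757.4, 457.2) = 457.2 kN → gross-section yield.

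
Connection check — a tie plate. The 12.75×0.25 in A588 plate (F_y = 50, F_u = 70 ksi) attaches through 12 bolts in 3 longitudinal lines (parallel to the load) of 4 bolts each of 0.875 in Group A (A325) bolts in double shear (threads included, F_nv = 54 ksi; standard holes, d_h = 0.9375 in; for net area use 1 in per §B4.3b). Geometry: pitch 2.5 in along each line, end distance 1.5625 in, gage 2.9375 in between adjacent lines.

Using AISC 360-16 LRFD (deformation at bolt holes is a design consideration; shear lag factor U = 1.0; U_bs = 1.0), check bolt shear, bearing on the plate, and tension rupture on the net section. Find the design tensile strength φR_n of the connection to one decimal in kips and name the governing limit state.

Bolt shear: A_b = π(0.875)²/4 = 0.60132 in². φR_n = 0.75 × 54 × 0.60132 × 12 × 2 = 584.5 kips.
Bearing (0.25 in plate, F_u = 70 ksi): end bolts L_c = 1.5625 − 0.9375/2 = 1.09375, R_n = min(1.2×1.09375×0.25×70, 2.4×0.875×0.25×70) = 22.969 kips/bolt; interior L_c = 2.5 − 0.9375 = 1.5625, R_n = 32.813 kips/bolt. φR_n = 0.75 × (3×22.969 + 9×32.813) = 273.2 kips.
Tension rupture (net): A_n = (12.75 − 3×1)×0.25 = 2.4375 in² (U = 1.0, A_e = A_n). φR_n = 0.75 × 70 × 2.4375 = 128.0 kips.
Governing: min(584.5, 273.2, 128.0) = 128.0 kips → net-section rupture.

128.0 kips (net-section rupture governs)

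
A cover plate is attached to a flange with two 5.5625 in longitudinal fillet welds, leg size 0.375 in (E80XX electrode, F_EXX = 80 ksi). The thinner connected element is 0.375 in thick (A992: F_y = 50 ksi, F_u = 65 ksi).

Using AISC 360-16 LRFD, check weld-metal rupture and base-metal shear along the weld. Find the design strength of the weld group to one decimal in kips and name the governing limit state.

Weld metal: throat = 0.707×0.375 = 0.26513 in, L = 2×5.5625 = 11.125 in. φR_n = 0.75 × 0.6 × 80 × 0.26513 × 11.125 = 106.2 kips.
Base metal shear (0.375 in plate): yield φR_n = 1.0×0.6×50×0.375×11.125 = 125.2 kips; rupture φR_n = 0.75×0.6×65×0.375×11.125 = 122.0 kips; take 122.0 kips (rupture).
Governing: min(106.2, 122.0) = 106.2 kips → weld metal.

106.2 kips (weld metal governs)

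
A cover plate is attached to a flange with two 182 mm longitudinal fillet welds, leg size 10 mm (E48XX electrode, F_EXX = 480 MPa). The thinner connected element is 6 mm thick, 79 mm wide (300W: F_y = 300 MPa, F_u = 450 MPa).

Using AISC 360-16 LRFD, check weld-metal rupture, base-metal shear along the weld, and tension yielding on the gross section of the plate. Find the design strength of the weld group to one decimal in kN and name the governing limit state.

128.0 kN (gross-section yield governs)

Weld metal: throat = 0.707×10 = 7.07 mm, L = 2×182 = 364 mm. φR_n = 0.75 × 0.6 × 480 × 7.07 × 364 = 555.9 kN.
Base metal shear (6 mm plate): yield φR_n = 1.0×0.6×300×6×364 = 393.1 kN; rupture φR_n = 0.75×0.6×450×6×364 = 442.3 kN; take 393.1 kN (yield).
Tension yield (gross): A_g = 79×6 = 474 mm². φR_n = 0.90 × 300 × 474 = 128.0 kN.
Governing: min(555.9, 393.1, 128.0) = 128.0 kN → gross-section yield.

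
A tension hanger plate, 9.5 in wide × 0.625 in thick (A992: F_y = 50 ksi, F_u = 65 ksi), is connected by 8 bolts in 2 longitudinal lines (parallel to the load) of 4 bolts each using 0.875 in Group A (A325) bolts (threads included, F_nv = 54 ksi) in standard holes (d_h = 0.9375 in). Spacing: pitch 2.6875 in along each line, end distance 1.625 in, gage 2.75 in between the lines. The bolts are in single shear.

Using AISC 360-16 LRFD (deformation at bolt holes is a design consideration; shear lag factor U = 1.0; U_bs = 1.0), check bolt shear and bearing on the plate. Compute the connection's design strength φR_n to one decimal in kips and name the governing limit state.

194.8 kips (bolt shear governs)

Bolt shear: A_b = π(0.875)²/4 = 0.60132 in². φR_n = 0.75 × 54 × 0.60132 × 8 × 1 = 194.8 kips.
Bearing (0.625 in plate, F_u = 65 ksi): end bolts L_c = 1.625 − 0.9375/2 = 1.15625, R_n = min(1.2×1.15625×0.625×65, 2.4×0.875×0.625×65) = 56.367 kips/bolt; interior L_c = 2.6875 − 0.9375 = 1.75, R_n = 85.313 kips/bolt. φR_n = 0.75 × (2×56.367 + 6×85.313) = 468.5 kips.
Governing: min(194.8, 468.5) = 194.8 kips → bolt shear.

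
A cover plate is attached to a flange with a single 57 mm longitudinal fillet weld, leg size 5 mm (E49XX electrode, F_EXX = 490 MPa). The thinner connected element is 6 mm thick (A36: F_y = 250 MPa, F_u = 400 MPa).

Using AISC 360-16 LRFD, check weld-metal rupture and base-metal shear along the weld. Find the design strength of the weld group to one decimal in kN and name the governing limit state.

Weld metal: throat = 0.707×5 = 3.535 mm, L = 57 mm. φR_n = 0.75 × 0.6 × 490 × 3.535 × 57 = 44.4 kN.
Base metal shear (6 mm plate): yield φR_n = 1.0×0.6×250×6×57 = 51.3 kN; rupture φR_n = 0.75×0.6×400×6×57 = 61.6 kN; take 51.3 kN (yield).
Governing: min(44.4, 51.3) = 44.4 kN → weld metal.

44.4 kN (weld metal governs)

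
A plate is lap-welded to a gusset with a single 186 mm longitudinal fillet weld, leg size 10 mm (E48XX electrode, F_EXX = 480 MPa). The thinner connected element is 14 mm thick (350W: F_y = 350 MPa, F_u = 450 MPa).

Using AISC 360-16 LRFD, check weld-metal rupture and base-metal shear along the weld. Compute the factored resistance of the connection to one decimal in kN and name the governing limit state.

284.0 kN (weld metal governs)

Weld metal: throat = 0.707×10 = 7.07 mm, L = 186 mm. φR_n = 0.75 × 0.6 × 480 × 7.07 × 186 = 284.0 kN.
Base metal shear (14 mm plate): yield φR_n = 1.0×0.6×350×14×186 = 546.8 kN; rupture φR_n = 0.75×0.6×450×14×186 = 527.3 kN; take 527.3 kN (rupture).
Governing: min(284.0, 527.3) = 284.0 kN → weld metal.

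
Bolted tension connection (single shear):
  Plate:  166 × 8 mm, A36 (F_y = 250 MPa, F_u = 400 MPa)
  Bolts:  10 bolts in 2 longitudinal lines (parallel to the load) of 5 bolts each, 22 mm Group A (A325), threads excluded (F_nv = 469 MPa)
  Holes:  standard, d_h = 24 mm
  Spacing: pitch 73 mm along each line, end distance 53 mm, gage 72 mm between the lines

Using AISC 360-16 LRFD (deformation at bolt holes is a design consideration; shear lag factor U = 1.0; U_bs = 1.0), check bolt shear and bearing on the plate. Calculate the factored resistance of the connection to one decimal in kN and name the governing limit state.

Bolt shear: A_b = π(22)²/4 = 380.13 mm². φR_n = 0.75 × 469 × 380.13 × 10 × 1 = 1337.1 kN.
Bearing (8 mm plate, F_u = 400 MPa): end bolts L_c = 53 − 24/2 = 41, R_n = min(1.2×41×8×400, 2.4×22×8×400) = 157.44 kN/bolt; interior L_c = 73 − 24 = 49, R_n = 168.96 kN/bolt. φR_n = 0.75 × (2×157.44 + 8×168.96) = 1249.9 kN.
Governing: min(1337.1, 1249.9) = 1249.9 kN → bearing.

1249.9 kN (bearing governs)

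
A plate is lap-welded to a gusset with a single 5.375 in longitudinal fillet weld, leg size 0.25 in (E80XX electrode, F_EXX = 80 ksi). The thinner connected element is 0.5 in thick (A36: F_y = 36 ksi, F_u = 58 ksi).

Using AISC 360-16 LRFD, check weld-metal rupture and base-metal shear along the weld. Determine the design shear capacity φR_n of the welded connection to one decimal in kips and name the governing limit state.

Weld metal: throat = 0.707×0.25 = 0.17675 in, L = 5.375 in. φR_n = 0.75 × 0.6 × 80 × 0.17675 × 5.375 = 34.2 kips.
Base metal shear (0.5 in plate): yield φR_n = 1.0×0.6×36×0.5×5.375 = 58.1 kips; rupture φR_n = 0.75×0.6×58×0.5×5.375 = 70.1 kips; take 58.1 kips (yield).
Governing: min(34.2, 58.1) = 34.2 kips → weld metal.

34.2 kips (weld metal governs)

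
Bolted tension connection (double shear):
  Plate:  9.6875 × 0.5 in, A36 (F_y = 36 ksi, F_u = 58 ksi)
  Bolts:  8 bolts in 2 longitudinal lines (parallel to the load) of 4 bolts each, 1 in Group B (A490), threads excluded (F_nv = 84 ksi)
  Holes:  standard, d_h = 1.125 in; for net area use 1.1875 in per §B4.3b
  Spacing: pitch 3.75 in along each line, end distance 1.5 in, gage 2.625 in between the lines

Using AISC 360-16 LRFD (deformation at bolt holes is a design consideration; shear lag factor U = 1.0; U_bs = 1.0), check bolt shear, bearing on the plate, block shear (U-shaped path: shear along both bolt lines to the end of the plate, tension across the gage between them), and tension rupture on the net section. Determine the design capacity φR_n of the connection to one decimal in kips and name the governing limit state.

159.0 kips (net-section rupture governs)

Bolt shear: A_b = π(1)²/4 = 0.7854 in². φR_n = 0.75 × 84 × 0.7854 × 8 × 2 = 791.7 kips.
Bearing (0.5 in plate, F_u = 58 ksi): end bolts L_c = 1.5 − 1.125/2 = 0.9375, R_n = min(1.2×0.9375×0.5×58, 2.4×1×0.5×58) = 32.625 kips/bolt; interior L_c = 3.75 − 1.125 = 2.625, R_n = 69.6 kips/bolt. φR_n = 0.75 × (2×32.625 + 6×69.6) = 362.1 kips.
Block shear: shear path 2×[1.5+3×3.75] = 2×12.75 in, A_gv = 12.75, A_nv = 2×(12.75 − 3.5×1.1875)×0.5 = 8.5938 in²; tension across gage: (2.625 − 1×1.1875)×0.5 = 0.71875 in². R_n = min(0.6×58×8.5938, 0.6×36×12.75) + 1.0×58×0.71875 = min(299.06, 275.4) + 41.688 = 317.09 kips. φR_n = 0.75 × 317.09 = 237.8 kips.
Tension rupture (net): A_n = (9.6875 − 2×1.1875)×0.5 = 3.6563 in² (U = 1.0, A_e = A_n). φR_n = 0.75 × 58 × 3.6563 = 159.0 kips.
Governing: min(791.7, 362.1, 237.8, 159.0) = 159.0 kips → net-section rupture.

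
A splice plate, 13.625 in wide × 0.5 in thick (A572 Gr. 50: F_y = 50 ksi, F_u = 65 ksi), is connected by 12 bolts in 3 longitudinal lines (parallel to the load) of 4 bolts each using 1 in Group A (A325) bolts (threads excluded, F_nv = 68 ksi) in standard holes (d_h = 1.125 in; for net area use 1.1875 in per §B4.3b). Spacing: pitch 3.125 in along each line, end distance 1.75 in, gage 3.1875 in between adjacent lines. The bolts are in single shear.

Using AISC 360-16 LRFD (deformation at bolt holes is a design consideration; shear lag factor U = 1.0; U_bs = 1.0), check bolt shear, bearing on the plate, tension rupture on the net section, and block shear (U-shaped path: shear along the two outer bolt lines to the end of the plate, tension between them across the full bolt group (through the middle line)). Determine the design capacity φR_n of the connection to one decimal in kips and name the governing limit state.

Bolt shear: A_b = π(1)²/4 = 0.7854 in². φR_n = 0.75 × 68 × 0.7854 × 12 × 1 = 480.7 kips.
Bearing (0.5 in plate, F_u = 65 ksi): end bolts L_c = 1.75 − 1.125/2 = 1.1875, R_n = min(1.2×1.1875×0.5×65, 2.4×1×0.5×65) = 46.313 kips/bolt; interior L_c = 3.125 − 1.125 = 2, R_n = 78 kips/bolt. φR_n = 0.75 × (3×46.313 + 9×78) = 630.7 kips.
Tension rupture (net): A_n = (13.625 − 3×1.1875)×0.5 = 5.0313 in² (U = 1.0, A_e = A_n). φR_n = 0.75 × 65 × 5.0313 = 245.3 kips.
Block shear: shear path 2×[1.75+3×3.125] = 2×11.125 in, A_gv = 11.125, A_nv = 2×(11.125 − 3.5×1.1875)×0.5 = 6.9688 in²; tension across gage: (6.375 − 2×1.1875)×0.5 = 2 in². R_n = min(0.6×65×6.9688, 0.6×50×11.125) + 1.0×65×2 = min(271.78, 333.75) + 130 = 401.78 kips. φR_n = 0.75 × 401.78 = 301.3 kips.
Governing: min(480.7, 630.7, 245.3, 301.3) = 245.3 kips → net-section rupture.

245.3 kips (net-section rupture governs)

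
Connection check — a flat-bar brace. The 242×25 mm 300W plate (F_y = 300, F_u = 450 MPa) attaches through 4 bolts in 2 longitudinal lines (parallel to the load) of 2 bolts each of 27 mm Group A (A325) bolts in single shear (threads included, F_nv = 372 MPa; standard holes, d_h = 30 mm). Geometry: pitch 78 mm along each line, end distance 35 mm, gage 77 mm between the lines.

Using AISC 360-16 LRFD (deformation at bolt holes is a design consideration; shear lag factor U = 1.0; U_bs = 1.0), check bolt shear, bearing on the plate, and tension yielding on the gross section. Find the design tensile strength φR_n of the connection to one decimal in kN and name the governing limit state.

Bolt shear: A_b = π(27)²/4 = 572.56 mm². φR_n = 0.75 × 372 × 572.56 × 4 × 1 = 639.0 kN.
Bearing (25 mm plate, F_u = 450 MPa): end bolts L_c = 35 − 30/2 = 20, R_n = min(1.2×20×25×450, 2.4×27×25×450) = 270 kN/bolt; interior L_c = 78 − 30 = 48, R_n = 648 kN/bolt. φR_n = 0.75 × (2×270 + 2×648) = 1377.0 kN.
Tension yield (gross): A_g = 242×25 = 6050 mm². φR_n = 0.90 × 300 × 6050 = 1633.5 kN.
Governing: min(639.0, 1377.0, 1633.5) = 639.0 kN → bolt shear.

639.0 kN (bolt shear governs)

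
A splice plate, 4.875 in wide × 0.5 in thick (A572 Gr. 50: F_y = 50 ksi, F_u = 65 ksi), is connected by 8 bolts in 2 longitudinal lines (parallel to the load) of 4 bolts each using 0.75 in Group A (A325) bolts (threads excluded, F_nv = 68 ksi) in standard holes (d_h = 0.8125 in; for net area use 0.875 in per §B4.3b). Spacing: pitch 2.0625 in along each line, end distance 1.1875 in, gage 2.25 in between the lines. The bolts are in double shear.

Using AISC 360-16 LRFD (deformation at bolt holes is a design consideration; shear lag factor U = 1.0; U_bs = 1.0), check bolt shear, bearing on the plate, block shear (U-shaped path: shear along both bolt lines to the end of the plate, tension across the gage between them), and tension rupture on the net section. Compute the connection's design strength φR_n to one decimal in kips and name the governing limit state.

76.2 kips (net-section rupture governs)

Bolt shear: A_b = π(0.75)²/4 = 0.44179 in². φR_n = 0.75 × 68 × 0.44179 × 8 × 2 = 360.5 kips.
Bearing (0.5 in plate, F_u = 65 ksi): end bolts L_c = 1.1875 − 0.8125/2 = 0.78125, R_n = min(1.2×0.78125×0.5×65, 2.4×0.75×0.5×65) = 30.469 kips/bolt; interior L_c = 2.0625 − 0.8125 = 1.25, R_n = 48.75 kips/bolt. φR_n = 0.75 × (2×30.469 + 6×48.75) = 265.1 kips.
Block shear: shear path 2×[1.1875+3×2.0625] = 2×7.375 in, A_gv = 7.375, A_nv = 2×(7.375 − 3.5×0.875)×0.5 = 4.3125 in²; tension across gage: (2.25 − 1×0.875)×0.5 = 0.6875 in². R_n = min(0.6×65×4.3125, 0.6×50×7.375) + 1.0×65×0.6875 = min(168.19, 221.25) + 44.688 = 212.88 kips. φR_n = 0.75 × 212.88 = 159.7 kips.
Tension rupture (net): A_n = (4.875 − 2×0.875)×0.5 = 1.5625 in² (U = 1.0, A_e = A_n). φR_n = 0.75 × 65 × 1.5625 = 76.2 kips.
Governing: min(360.5, 265.1, 159.7, 76.2) = 76.2 kips → net-section rupture.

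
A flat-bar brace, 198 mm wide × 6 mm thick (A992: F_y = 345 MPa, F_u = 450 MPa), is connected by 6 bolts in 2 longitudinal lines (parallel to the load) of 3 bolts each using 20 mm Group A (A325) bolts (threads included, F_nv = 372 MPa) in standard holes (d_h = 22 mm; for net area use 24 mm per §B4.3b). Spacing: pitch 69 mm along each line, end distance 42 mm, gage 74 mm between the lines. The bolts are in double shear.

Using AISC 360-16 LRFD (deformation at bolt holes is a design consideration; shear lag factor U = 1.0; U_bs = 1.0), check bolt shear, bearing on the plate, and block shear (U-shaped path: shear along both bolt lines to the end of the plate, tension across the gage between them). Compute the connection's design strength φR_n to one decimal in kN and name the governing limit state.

392.9 kN (block shear governs)

Bolt shear: A_b = π(20)²/4 = 314.16 mm². φR_n = 0.75 × 372 × 314.16 × 6 × 2 = 1051.8 kN.
Bearing (6 mm plate, F_u = 450 MPa): end bolts L_c = 42 − 22/2 = 31, R_n = min(1.2×31×6×450, 2.4×20×6×450) = 100.44 kN/bolt; interior L_c = 69 − 22 = 47, R_n = 129.6 kN/bolt. φR_n = 0.75 × (2×100.44 + 4×129.6) = 539.5 kN.
Block shear: shear path 2×[42+2×69] = 2×180 mm, A_gv = 2160, A_nv = 2×(180 − 2.5×24)×6 = 1440 mm²; tension across gage: (74 − 1×24)×6 = 300 mm². R_n = min(0.6×450×1440, 0.6×345×2160) + 1.0×450×300 = min(388.8, 447.12) + 135 = 523.8 kN. φR_n = 0.75 × 523.8 = 392.9 kN.
Governing: min(1051.8, 539.5, 392.9) = 392.9 kN → block shear.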